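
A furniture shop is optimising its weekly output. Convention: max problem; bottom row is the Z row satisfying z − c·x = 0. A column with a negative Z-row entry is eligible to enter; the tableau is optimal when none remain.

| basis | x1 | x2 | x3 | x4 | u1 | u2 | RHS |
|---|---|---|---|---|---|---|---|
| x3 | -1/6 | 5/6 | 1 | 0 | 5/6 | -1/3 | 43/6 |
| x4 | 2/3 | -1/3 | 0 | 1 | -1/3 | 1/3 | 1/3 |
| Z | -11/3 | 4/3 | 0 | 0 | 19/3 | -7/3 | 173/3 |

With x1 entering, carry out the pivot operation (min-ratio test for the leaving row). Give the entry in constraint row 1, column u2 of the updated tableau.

-1/4

Ratio test on column x1 — row 1: entry -1/6 ≤ 0; row 2: (1/3)/(2/3) = 1/2. Minimum is 1/2 at row 2 (x4 leaves); pivot element 2/3.
Divide row 2 by 2/3; eliminate column x1 from the other rows.
Row 1 update in column u2: -1/3 − (-1/6)·(1/2) = -1/4.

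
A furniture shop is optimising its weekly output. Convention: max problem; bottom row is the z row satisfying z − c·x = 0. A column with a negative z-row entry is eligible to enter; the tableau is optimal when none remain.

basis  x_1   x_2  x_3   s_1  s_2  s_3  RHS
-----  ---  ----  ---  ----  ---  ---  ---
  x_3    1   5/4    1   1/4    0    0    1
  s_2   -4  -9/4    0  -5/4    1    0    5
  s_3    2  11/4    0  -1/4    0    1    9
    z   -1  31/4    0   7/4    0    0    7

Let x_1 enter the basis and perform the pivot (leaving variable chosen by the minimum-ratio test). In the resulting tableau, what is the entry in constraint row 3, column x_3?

-2

Ratio test on column x_1 — row 1: 1/1 = 1; row 2: entry -4 ≤ 0; row 3: 9/2 = 9/2. Minimum is 1 at row 1 (x_3 leaves); pivot element 1.
Divide row 1 by 1; eliminate column x_1 from the other rows.
Row 3 update in column x_3: 0 − 2·1 = -2.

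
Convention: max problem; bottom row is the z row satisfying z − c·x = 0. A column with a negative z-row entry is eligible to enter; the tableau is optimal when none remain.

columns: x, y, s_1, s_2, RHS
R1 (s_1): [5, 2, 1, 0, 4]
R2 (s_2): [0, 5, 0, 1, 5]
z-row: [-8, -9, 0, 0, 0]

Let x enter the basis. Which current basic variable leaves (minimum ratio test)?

Column x entries and ratios — s_1: 4/5 = 4/5; s_2: 0 ≤ 0, skip.
Smallest ratio is 4/5 in the row of s_1, so s_1 leaves.

s_1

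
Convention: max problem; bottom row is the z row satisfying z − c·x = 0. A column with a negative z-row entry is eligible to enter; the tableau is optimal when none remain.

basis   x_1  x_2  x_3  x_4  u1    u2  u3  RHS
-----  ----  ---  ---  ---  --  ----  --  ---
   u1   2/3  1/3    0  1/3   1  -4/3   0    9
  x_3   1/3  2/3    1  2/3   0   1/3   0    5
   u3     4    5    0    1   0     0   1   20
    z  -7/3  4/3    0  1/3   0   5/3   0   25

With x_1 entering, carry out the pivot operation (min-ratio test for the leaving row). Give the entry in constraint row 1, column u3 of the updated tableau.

-1/6

Ratio test on column x_1 — row 1: 9/(2/3) = 27/2; row 2: 5/(1/3) = 15; row 3: 20/4 = 5. Minimum is 5 at row 3 (u3 leaves); pivot element 4.
Divide row 3 by 4; eliminate column x_1 from the other rows.
Row 1 update in column u3: 0 − (2/3)·(1/4) = -1/6.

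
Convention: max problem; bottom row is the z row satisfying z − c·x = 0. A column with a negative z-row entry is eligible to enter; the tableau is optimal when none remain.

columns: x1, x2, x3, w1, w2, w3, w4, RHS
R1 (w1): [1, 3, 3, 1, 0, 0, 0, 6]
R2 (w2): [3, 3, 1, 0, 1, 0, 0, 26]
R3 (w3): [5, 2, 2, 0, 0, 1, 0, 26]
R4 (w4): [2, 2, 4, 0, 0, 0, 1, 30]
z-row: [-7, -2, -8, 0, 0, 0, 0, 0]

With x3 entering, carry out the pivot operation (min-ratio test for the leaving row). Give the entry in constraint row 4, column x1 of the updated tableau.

Ratio test on column x3 — row 1: 6/3 = 2; row 2: 26/1 = 26; row 3: 26/2 = 13; row 4: 30/4 = 15/2. Minimum is 2 at row 1 (w1 leaves); pivot element 3.
Divide row 1 by 3; eliminate column x3 from the other rows.
Row 4 update in column x1: 2 − 4·(1/3) = 2/3.

2/3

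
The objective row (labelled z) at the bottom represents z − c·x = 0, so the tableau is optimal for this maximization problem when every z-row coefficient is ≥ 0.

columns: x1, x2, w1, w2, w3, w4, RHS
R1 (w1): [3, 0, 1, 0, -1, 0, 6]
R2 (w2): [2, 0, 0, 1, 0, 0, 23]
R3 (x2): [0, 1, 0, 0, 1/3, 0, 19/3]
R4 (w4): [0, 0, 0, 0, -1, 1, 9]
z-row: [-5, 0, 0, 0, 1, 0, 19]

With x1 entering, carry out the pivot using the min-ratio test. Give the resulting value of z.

29

Ratio test on column x1 — row 1: 6/3 = 2; row 2: 23/2 = 23/2; row 3: entry 0 ≤ 0; row 4: entry 0 ≤ 0. Minimum is 2 at row 1 (w1 leaves); pivot element 3.
Pivot on row 1; the z-row RHS becomes 19 − (-5)·2 = 29.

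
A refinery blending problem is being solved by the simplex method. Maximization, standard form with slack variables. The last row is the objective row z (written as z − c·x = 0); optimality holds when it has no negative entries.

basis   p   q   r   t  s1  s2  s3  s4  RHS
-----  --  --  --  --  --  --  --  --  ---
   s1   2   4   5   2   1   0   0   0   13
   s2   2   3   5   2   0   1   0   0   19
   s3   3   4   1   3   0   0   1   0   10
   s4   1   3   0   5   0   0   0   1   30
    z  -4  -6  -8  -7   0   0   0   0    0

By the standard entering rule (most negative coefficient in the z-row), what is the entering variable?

Negative z-row entries: p: -4, q: -6, r: -8, t: -7.
The most negative is -8 in column r, so r enters.

r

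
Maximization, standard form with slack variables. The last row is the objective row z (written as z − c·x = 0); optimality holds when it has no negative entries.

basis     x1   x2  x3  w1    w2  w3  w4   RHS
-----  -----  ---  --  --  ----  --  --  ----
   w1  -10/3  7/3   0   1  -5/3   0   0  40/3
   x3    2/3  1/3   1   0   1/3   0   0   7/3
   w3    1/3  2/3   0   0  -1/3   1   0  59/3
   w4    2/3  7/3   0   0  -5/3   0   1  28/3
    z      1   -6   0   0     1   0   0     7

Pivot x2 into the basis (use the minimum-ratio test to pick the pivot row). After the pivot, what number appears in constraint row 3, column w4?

Ratio test on column x2 — row 1: (40/3)/(7/3) = 40/7; row 2: (7/3)/(1/3) = 7; row 3: (59/3)/(2/3) = 59/2; row 4: (28/3)/(7/3) = 4. Minimum is 4 at row 4 (w4 leaves); pivot element 7/3.
Divide row 4 by 7/3; eliminate column x2 from the other rows.
Row 3 update in column w4: 0 − (2/3)·(3/7) = -2/7.

-2/7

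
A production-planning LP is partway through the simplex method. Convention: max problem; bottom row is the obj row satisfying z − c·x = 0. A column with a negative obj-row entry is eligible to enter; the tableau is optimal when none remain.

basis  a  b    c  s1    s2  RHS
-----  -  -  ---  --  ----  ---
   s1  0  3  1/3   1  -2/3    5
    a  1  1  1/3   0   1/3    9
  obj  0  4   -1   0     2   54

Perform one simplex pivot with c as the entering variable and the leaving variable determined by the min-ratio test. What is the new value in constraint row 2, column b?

-2

Ratio test on column c — row 1: 5/(1/3) = 15; row 2: 9/(1/3) = 27. Minimum is 15 at row 1 (s1 leaves); pivot element 1/3.
Divide row 1 by 1/3; eliminate column c from the other rows.
Row 2 update in column b: 1 − (1/3)·9 = -2.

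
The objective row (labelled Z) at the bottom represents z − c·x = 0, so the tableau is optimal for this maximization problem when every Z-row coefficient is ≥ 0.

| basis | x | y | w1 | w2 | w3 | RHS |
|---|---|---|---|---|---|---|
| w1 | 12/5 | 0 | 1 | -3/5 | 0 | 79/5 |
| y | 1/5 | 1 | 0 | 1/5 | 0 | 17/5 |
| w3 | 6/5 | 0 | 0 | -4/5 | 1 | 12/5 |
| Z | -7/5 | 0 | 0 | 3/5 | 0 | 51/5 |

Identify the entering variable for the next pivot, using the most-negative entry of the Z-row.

Negative Z-row entries: x: -7/5.
The most negative is -7/5 in column x, so x enters.

x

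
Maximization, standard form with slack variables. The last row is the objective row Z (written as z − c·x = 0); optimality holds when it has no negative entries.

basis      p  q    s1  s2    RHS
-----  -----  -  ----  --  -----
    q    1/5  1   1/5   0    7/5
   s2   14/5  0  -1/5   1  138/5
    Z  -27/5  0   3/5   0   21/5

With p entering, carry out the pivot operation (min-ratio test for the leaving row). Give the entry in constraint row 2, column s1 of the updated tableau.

-3

Ratio test on column p — row 1: (7/5)/(1/5) = 7; row 2: (138/5)/(14/5) = 69/7. Minimum is 7 at row 1 (q leaves); pivot element 1/5.
Divide row 1 by 1/5; eliminate column p from the other rows.
Row 2 update in column s1: -1/5 − (14/5)·1 = -3.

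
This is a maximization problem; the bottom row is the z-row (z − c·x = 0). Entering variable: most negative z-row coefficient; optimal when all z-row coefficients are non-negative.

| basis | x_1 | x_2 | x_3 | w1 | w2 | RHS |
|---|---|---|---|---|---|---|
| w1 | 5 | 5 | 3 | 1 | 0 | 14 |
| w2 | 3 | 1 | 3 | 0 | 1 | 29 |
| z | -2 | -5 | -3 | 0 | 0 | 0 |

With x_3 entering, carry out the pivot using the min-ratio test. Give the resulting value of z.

Ratio test on column x_3 — row 1: 14/3 = 14/3; row 2: 29/3 = 29/3. Minimum is 14/3 at row 1 (w1 leaves); pivot element 3.
Pivot on row 1; the z-row RHS becomes 0 − (-3)·(14/3) = 14.

14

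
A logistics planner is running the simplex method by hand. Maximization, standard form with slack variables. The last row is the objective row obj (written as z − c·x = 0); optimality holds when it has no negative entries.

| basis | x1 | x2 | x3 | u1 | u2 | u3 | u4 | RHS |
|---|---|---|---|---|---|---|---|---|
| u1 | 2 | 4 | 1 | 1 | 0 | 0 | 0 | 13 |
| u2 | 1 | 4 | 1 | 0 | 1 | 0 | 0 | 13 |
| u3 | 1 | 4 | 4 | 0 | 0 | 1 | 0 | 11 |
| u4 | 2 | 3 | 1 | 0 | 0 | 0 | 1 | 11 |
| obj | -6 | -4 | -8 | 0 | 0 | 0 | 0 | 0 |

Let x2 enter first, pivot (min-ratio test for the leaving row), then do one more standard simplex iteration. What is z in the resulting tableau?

21

Ratio test on column x2 — row 1: 13/4 = 13/4; row 2: 13/4 = 13/4; row 3: 11/4 = 11/4; row 4: 11/3 = 11/3. Minimum is 11/4 at row 3 (u3 leaves); pivot element 4.
Pivot on row 3; the obj-row RHS becomes 0 − (-4)·(11/4) = 11.
Next entering variable (most negative obj-row entry -5): x1.
Ratio test on column x1 — row 1: 2/1 = 2; row 2: entry 0 ≤ 0; row 3: (11/4)/(1/4) = 11; row 4: (11/4)/(5/4) = 11/5. Minimum is 2 at row 1 (u1 leaves); pivot element 1.
After the second pivot the obj-row RHS is 11 − (-5)·2 = 21.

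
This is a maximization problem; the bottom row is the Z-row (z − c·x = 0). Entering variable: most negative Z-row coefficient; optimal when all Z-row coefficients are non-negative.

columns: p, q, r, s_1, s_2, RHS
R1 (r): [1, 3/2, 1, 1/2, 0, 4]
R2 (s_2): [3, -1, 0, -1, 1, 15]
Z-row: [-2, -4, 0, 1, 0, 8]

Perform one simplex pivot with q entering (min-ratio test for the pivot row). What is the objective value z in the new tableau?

Ratio test on column q — row 1: 4/(3/2) = 8/3; row 2: entry -1 ≤ 0. Minimum is 8/3 at row 1 (r leaves); pivot element 3/2.
Pivot on row 1; the Z-row RHS becomes 8 − (-4)·(8/3) = 56/3.

56/3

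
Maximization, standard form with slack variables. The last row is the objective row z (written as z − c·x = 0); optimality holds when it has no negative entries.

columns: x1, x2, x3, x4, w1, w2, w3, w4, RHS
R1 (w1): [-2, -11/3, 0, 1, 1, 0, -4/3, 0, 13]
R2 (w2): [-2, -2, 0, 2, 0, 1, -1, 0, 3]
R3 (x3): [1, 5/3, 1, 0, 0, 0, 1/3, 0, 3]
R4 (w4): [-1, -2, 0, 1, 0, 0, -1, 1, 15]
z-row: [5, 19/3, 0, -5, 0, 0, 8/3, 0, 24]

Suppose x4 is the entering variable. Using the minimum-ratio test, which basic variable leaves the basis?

Column x4 entries and ratios — w1: 13/1 = 13; w2: 3/2 = 3/2; x3: 0 ≤ 0, skip; w4: 15/1 = 15.
Smallest ratio is 3/2 in the row of w2, so w2 leaves.

w2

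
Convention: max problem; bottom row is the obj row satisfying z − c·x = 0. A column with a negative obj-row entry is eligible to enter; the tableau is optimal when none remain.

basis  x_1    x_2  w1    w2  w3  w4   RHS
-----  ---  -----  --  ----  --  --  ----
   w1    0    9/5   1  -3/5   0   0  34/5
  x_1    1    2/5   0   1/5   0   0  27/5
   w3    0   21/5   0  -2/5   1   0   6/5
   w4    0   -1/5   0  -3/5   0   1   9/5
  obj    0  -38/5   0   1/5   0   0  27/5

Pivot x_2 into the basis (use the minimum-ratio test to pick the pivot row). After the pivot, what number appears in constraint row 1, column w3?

-3/7

Ratio test on column x_2 — row 1: (34/5)/(9/5) = 34/9; row 2: (27/5)/(2/5) = 27/2; row 3: (6/5)/(21/5) = 2/7; row 4: entry -1/5 ≤ 0. Minimum is 2/7 at row 3 (w3 leaves); pivot element 21/5.
Divide row 3 by 21/5; eliminate column x_2 from the other rows.
Row 1 update in column w3: 0 − (9/5)·(5/21) = -3/7.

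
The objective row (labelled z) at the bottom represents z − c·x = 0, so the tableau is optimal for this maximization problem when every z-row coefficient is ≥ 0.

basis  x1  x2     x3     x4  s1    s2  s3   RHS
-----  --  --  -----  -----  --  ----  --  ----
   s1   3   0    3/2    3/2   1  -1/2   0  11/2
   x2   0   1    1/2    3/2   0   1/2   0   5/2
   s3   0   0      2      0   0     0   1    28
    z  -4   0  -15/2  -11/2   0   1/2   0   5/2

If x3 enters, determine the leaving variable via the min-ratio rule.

Column x3 entries and ratios — s1: (11/2)/(3/2) = 11/3; x2: (5/2)/(1/2) = 5; s3: 28/2 = 14.
Smallest ratio is 11/3 in the row of s1, so s1 leaves.

s1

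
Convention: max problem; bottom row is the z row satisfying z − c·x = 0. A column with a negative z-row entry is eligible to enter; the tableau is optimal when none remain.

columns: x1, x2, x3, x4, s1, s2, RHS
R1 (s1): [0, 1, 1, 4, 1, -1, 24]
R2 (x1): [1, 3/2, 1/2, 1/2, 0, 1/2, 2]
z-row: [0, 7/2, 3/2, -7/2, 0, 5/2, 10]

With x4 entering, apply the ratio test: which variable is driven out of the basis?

x1

Column x4 entries and ratios — s1: 24/4 = 6; x1: 2/(1/2) = 4.
Smallest ratio is 4 in the row of x1, so x1 leaves.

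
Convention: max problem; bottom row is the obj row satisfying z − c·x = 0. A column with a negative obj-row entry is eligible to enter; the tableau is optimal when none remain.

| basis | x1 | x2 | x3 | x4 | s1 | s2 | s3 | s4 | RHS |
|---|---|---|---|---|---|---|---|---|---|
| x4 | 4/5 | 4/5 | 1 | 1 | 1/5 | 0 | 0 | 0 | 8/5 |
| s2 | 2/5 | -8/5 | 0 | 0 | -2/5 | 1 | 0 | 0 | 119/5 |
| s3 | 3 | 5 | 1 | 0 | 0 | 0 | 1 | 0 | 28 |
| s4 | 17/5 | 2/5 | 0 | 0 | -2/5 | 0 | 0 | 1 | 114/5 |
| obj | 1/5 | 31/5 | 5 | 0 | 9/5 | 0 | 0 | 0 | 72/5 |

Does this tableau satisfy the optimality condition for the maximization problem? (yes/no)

yes

Every obj-row coefficient is ≥ 0, so the tableau is optimal.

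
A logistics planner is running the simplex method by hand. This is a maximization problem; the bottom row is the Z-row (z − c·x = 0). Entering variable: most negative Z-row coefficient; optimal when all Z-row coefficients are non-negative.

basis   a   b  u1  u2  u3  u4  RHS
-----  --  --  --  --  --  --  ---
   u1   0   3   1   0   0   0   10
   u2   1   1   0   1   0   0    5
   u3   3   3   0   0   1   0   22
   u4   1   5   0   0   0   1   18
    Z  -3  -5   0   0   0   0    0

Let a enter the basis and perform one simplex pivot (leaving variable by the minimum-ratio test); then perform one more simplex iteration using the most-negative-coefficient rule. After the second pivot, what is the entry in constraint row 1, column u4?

-3/4

Ratio test on column a — row 1: entry 0 ≤ 0; row 2: 5/1 = 5; row 3: 22/3 = 22/3; row 4: 18/1 = 18. Minimum is 5 at row 2 (u2 leaves); pivot element 1.
Divide row 2 by 1; eliminate column a from the other rows.
Second iteration: most negative Z-row entry is -2 in column b, so b enters.
Ratio test on column b — row 1: 10/3 = 10/3; row 2: 5/1 = 5; row 3: entry 0 ≤ 0; row 4: 13/4 = 13/4. Minimum is 13/4 at row 4 (u4 leaves); pivot element 4.
Divide row 4 by 4; eliminate column b from the other rows.
After both pivots, the entry at constraint row 1, column u4 is -3/4.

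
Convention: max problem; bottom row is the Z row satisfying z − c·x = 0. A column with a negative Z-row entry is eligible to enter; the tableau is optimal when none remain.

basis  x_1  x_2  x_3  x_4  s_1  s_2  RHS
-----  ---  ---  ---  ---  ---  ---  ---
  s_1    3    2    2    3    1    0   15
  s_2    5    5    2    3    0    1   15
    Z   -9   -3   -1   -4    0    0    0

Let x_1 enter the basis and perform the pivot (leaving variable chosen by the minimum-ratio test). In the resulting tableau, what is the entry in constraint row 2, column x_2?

Ratio test on column x_1 — row 1: 15/3 = 5; row 2: 15/5 = 3. Minimum is 3 at row 2 (s_2 leaves); pivot element 5.
Divide row 2 by 5; eliminate column x_1 from the other rows.
In the new row 2, the x_2 entry is the old entry divided by the pivot: 5/5 = 1.

1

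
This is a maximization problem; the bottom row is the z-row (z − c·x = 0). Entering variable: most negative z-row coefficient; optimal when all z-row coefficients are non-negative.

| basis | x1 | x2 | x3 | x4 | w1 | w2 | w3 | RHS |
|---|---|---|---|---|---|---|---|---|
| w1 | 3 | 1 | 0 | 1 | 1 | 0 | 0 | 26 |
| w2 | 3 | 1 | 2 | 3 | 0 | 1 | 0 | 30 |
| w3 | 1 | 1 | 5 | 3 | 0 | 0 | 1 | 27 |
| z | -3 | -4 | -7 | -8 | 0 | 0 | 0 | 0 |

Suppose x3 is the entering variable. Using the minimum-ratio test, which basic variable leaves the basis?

w3

Column x3 entries and ratios — w1: 0 ≤ 0, skip; w2: 30/2 = 15; w3: 27/5 = 27/5.
Smallest ratio is 27/5 in the row of w3, so w3 leaves.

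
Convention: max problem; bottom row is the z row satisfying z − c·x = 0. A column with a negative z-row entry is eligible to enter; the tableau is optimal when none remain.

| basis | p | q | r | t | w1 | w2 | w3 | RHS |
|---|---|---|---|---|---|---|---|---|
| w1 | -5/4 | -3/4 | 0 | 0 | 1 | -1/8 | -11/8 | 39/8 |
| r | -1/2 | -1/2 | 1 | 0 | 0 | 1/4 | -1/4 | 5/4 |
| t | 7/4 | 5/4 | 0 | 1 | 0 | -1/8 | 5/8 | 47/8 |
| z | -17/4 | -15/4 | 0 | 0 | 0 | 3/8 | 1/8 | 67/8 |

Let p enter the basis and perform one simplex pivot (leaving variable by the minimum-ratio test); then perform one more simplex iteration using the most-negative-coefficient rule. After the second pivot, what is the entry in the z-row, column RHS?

Ratio test on column p — row 1: entry -5/4 ≤ 0; row 2: entry -1/2 ≤ 0; row 3: (47/8)/(7/4) = 47/14. Minimum is 47/14 at row 3 (t leaves); pivot element 7/4.
Divide row 3 by 7/4; eliminate column p from the other rows.
Second iteration: most negative z-row entry is -5/7 in column q, so q enters.
Ratio test on column q — row 1: (127/14)/(1/7) = 127/2; row 2: entry -1/7 ≤ 0; row 3: (47/14)/(5/7) = 47/10. Minimum is 47/10 at row 3 (p leaves); pivot element 5/7.
Divide row 3 by 5/7; eliminate column q from the other rows.
After both pivots, the entry at the z-row, column RHS is 26.

26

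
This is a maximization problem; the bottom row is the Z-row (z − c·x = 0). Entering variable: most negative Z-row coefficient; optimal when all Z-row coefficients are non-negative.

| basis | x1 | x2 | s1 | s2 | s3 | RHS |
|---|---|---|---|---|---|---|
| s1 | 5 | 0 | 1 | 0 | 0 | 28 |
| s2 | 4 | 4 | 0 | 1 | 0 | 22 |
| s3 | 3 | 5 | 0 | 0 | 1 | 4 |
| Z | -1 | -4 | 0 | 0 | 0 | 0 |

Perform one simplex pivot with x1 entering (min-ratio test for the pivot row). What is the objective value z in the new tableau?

4/3

Ratio test on column x1 — row 1: 28/5 = 28/5; row 2: 22/4 = 11/2; row 3: 4/3 = 4/3. Minimum is 4/3 at row 3 (s3 leaves); pivot element 3.
Pivot on row 3; the Z-row RHS becomes 0 − (-1)·(4/3) = 4/3.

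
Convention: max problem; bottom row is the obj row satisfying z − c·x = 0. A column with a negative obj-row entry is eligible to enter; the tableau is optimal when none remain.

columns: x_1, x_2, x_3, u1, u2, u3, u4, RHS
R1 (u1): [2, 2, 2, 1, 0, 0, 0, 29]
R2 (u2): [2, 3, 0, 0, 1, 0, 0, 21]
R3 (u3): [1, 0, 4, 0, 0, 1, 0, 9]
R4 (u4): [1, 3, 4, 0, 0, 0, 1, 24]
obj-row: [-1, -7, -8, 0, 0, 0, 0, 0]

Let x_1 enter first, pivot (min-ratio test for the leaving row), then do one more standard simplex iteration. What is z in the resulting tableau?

16

Ratio test on column x_1 — row 1: 29/2 = 29/2; row 2: 21/2 = 21/2; row 3: 9/1 = 9; row 4: 24/1 = 24. Minimum is 9 at row 3 (u3 leaves); pivot element 1.
Pivot on row 3; the obj-row RHS becomes 0 − (-1)·9 = 9.
Next entering variable (most negative obj-row entry -7): x_2.
Ratio test on column x_2 — row 1: 11/2 = 11/2; row 2: 3/3 = 1; row 3: entry 0 ≤ 0; row 4: 15/3 = 5. Minimum is 1 at row 2 (u2 leaves); pivot element 3.
After the second pivot the obj-row RHS is 9 − (-7)·1 = 16.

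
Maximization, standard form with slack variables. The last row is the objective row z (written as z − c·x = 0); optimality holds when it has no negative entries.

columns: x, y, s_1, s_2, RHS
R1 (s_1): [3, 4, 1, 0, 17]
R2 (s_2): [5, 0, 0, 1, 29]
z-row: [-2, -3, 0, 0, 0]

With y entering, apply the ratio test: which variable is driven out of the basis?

Column y entries and ratios — s_1: 17/4 = 17/4; s_2: 0 ≤ 0, skip.
Smallest ratio is 17/4 in the row of s_1, so s_1 leaves.

s_1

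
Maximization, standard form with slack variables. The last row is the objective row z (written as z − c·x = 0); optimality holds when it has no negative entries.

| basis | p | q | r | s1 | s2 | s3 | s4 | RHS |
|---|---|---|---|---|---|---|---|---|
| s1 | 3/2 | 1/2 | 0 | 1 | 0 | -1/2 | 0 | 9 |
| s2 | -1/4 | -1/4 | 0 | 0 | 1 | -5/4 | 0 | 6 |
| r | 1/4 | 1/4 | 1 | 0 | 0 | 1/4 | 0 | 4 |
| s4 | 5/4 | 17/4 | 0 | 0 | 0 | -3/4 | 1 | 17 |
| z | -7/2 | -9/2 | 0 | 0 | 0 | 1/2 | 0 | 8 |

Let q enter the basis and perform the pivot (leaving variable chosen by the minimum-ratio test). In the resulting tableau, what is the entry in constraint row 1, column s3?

Ratio test on column q — row 1: 9/(1/2) = 18; row 2: entry -1/4 ≤ 0; row 3: 4/(1/4) = 16; row 4: 17/(17/4) = 4. Minimum is 4 at row 4 (s4 leaves); pivot element 17/4.
Divide row 4 by 17/4; eliminate column q from the other rows.
Row 1 update in column s3: -1/2 − (1/2)·(-3/17) = -7/17.

-7/17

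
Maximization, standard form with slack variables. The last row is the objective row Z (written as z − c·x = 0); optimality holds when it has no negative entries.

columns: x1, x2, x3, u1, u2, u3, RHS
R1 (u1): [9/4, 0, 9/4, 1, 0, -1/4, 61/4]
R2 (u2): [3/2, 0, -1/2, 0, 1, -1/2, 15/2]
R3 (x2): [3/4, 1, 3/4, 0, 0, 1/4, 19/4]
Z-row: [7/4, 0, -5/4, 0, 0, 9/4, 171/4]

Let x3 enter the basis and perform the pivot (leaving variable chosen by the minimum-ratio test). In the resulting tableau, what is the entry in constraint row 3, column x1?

1

Ratio test on column x3 — row 1: (61/4)/(9/4) = 61/9; row 2: entry -1/2 ≤ 0; row 3: (19/4)/(3/4) = 19/3. Minimum is 19/3 at row 3 (x2 leaves); pivot element 3/4.
Divide row 3 by 3/4; eliminate column x3 from the other rows.
In the new row 3, the x1 entry is the old entry divided by the pivot: (3/4)/(3/4) = 1.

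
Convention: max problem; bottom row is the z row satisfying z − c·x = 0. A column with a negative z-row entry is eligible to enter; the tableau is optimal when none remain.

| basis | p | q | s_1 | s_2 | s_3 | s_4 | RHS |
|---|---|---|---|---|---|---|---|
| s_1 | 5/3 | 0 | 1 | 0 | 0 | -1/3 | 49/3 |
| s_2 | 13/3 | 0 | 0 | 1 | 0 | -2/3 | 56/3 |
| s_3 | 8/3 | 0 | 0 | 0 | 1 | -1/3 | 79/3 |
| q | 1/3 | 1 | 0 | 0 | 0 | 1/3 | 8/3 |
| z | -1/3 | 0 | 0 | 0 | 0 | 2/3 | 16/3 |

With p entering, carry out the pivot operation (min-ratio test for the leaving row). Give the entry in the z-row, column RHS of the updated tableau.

Ratio test on column p — row 1: (49/3)/(5/3) = 49/5; row 2: (56/3)/(13/3) = 56/13; row 3: (79/3)/(8/3) = 79/8; row 4: (8/3)/(1/3) = 8. Minimum is 56/13 at row 2 (s_2 leaves); pivot element 13/3.
Divide row 2 by 13/3; eliminate column p from the other rows.
z-row update in column RHS: 16/3 − (-1/3)·(56/13) = 88/13.

88/13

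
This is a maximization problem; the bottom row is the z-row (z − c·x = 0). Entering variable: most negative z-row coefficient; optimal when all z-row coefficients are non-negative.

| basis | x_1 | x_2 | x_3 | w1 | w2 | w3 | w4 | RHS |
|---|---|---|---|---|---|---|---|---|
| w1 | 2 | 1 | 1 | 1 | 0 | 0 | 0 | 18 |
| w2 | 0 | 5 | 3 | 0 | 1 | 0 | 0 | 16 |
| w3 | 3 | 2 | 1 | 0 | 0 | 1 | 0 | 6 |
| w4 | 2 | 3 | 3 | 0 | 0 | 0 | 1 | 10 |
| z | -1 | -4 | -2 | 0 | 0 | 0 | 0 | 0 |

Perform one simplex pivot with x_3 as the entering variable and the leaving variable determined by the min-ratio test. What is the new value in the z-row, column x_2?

-2

Ratio test on column x_3 — row 1: 18/1 = 18; row 2: 16/3 = 16/3; row 3: 6/1 = 6; row 4: 10/3 = 10/3. Minimum is 10/3 at row 4 (w4 leaves); pivot element 3.
Divide row 4 by 3; eliminate column x_3 from the other rows.
z-row update in column x_2: -4 − (-2)·1 = -2.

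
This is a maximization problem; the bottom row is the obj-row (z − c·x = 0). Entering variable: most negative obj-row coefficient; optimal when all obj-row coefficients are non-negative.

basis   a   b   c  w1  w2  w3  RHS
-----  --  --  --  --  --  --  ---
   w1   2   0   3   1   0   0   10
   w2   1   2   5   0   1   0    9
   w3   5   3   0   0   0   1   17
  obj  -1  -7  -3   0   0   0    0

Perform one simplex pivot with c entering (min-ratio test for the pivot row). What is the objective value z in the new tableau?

Ratio test on column c — row 1: 10/3 = 10/3; row 2: 9/5 = 9/5; row 3: entry 0 ≤ 0. Minimum is 9/5 at row 2 (w2 leaves); pivot element 5.
Pivot on row 2; the obj-row RHS becomes 0 − (-3)·(9/5) = 27/5.

27/5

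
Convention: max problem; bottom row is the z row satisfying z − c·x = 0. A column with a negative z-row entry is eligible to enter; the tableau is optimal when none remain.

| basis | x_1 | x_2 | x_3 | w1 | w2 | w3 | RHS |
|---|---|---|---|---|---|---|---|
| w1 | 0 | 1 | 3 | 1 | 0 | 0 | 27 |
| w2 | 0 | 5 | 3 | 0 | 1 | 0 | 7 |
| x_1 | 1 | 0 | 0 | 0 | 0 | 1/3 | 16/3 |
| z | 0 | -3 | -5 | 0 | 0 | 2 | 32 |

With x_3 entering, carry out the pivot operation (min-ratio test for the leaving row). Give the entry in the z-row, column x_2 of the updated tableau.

Ratio test on column x_3 — row 1: 27/3 = 9; row 2: 7/3 = 7/3; row 3: entry 0 ≤ 0. Minimum is 7/3 at row 2 (w2 leaves); pivot element 3.
Divide row 2 by 3; eliminate column x_3 from the other rows.
z-row update in column x_2: -3 − (-5)·(5/3) = 16/3.

16/3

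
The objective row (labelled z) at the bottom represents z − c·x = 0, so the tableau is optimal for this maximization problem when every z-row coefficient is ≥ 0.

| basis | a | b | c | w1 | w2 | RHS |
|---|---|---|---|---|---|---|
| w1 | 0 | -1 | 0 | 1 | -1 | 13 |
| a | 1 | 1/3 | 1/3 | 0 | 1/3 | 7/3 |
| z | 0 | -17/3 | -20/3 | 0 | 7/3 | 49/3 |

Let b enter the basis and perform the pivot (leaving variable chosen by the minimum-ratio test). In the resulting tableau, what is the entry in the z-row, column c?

Ratio test on column b — row 1: entry -1 ≤ 0; row 2: (7/3)/(1/3) = 7. Minimum is 7 at row 2 (a leaves); pivot element 1/3.
Divide row 2 by 1/3; eliminate column b from the other rows.
z-row update in column c: -20/3 − (-17/3)·1 = -1.

-1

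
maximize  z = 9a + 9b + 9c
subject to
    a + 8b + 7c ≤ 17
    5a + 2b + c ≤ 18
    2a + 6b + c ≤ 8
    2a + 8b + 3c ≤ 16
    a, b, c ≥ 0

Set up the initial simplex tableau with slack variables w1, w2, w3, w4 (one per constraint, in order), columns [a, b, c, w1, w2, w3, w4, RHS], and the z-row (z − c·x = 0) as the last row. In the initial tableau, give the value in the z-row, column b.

-9

The z-row carries the negated objective coefficients: the b entry is -9.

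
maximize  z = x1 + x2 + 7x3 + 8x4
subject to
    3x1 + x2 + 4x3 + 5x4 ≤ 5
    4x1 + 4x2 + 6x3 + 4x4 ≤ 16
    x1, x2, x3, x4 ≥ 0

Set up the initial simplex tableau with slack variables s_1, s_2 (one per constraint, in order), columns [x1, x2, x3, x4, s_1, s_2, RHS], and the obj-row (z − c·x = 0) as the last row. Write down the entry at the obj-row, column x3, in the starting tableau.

The obj-row carries the negated objective coefficients: the x3 entry is -7.

-7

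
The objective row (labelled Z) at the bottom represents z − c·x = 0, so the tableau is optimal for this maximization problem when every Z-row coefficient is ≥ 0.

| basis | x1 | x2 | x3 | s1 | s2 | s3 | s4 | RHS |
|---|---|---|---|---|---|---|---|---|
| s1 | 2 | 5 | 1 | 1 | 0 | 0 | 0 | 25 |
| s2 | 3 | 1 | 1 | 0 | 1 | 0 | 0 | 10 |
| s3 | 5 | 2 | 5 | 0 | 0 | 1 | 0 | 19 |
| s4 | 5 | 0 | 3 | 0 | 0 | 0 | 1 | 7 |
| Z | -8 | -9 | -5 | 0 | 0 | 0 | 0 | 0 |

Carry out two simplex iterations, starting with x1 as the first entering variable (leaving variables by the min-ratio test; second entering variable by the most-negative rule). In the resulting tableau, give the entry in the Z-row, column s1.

Ratio test on column x1 — row 1: 25/2 = 25/2; row 2: 10/3 = 10/3; row 3: 19/5 = 19/5; row 4: 7/5 = 7/5. Minimum is 7/5 at row 4 (s4 leaves); pivot element 5.
Divide row 4 by 5; eliminate column x1 from the other rows.
Second iteration: most negative Z-row entry is -9 in column x2, so x2 enters.
Ratio test on column x2 — row 1: (111/5)/5 = 111/25; row 2: (29/5)/1 = 29/5; row 3: 12/2 = 6; row 4: entry 0 ≤ 0. Minimum is 111/25 at row 1 (s1 leaves); pivot element 5.
Divide row 1 by 5; eliminate column x2 from the other rows.
After both pivots, the entry at the Z-row, column s1 is 9/5.

9/5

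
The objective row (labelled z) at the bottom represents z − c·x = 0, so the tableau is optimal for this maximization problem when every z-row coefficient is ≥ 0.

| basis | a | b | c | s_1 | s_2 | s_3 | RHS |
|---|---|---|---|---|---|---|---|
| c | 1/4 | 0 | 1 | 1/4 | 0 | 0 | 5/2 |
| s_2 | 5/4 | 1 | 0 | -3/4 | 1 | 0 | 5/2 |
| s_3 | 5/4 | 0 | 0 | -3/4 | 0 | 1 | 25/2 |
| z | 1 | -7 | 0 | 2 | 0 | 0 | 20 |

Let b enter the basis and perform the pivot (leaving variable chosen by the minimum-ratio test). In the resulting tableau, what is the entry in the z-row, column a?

39/4

Ratio test on column b — row 1: entry 0 ≤ 0; row 2: (5/2)/1 = 5/2; row 3: entry 0 ≤ 0. Minimum is 5/2 at row 2 (s_2 leaves); pivot element 1.
Divide row 2 by 1; eliminate column b from the other rows.
z-row update in column a: 1 − (-7)·(5/4) = 39/4.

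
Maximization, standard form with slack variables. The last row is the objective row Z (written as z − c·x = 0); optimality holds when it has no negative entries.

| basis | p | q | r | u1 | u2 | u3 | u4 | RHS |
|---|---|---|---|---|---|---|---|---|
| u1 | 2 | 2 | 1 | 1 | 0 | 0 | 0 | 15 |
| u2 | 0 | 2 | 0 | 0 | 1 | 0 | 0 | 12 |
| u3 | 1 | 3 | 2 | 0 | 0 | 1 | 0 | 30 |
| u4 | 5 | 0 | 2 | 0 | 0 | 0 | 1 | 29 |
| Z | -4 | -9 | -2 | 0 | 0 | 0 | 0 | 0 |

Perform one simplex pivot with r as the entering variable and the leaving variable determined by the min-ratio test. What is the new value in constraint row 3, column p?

-4

Ratio test on column r — row 1: 15/1 = 15; row 2: entry 0 ≤ 0; row 3: 30/2 = 15; row 4: 29/2 = 29/2. Minimum is 29/2 at row 4 (u4 leaves); pivot element 2.
Divide row 4 by 2; eliminate column r from the other rows.
Row 3 update in column p: 1 − 2·(5/2) = -4.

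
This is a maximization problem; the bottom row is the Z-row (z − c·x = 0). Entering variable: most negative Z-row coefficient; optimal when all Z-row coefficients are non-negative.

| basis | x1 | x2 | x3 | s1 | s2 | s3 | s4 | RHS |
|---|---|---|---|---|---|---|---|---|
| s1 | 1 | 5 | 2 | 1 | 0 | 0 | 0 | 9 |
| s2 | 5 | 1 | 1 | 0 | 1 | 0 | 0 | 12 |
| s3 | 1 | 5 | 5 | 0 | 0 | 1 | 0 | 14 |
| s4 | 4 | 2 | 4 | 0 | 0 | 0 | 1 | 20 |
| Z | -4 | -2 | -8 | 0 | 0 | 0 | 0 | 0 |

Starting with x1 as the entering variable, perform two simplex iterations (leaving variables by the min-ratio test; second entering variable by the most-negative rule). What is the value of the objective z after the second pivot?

27

Ratio test on column x1 — row 1: 9/1 = 9; row 2: 12/5 = 12/5; row 3: 14/1 = 14; row 4: 20/4 = 5. Minimum is 12/5 at row 2 (s2 leaves); pivot element 5.
Pivot on row 2; the Z-row RHS becomes 0 − (-4)·(12/5) = 48/5.
Next entering variable (most negative Z-row entry -36/5): x3.
Ratio test on column x3 — row 1: (33/5)/(9/5) = 11/3; row 2: (12/5)/(1/5) = 12; row 3: (58/5)/(24/5) = 29/12; row 4: (52/5)/(16/5) = 13/4. Minimum is 29/12 at row 3 (s3 leaves); pivot element 24/5.
After the second pivot the Z-row RHS is 48/5 − (-36/5)·(29/12) = 27.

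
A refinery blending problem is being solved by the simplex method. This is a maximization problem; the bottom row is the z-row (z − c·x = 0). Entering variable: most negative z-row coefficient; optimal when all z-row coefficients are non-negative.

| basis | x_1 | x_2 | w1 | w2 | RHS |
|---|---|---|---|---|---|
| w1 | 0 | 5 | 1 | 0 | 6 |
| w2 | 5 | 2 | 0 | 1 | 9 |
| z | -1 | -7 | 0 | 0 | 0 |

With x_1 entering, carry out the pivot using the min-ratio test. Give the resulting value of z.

Ratio test on column x_1 — row 1: entry 0 ≤ 0; row 2: 9/5 = 9/5. Minimum is 9/5 at row 2 (w2 leaves); pivot element 5.
Pivot on row 2; the z-row RHS becomes 0 − (-1)·(9/5) = 9/5.

9/5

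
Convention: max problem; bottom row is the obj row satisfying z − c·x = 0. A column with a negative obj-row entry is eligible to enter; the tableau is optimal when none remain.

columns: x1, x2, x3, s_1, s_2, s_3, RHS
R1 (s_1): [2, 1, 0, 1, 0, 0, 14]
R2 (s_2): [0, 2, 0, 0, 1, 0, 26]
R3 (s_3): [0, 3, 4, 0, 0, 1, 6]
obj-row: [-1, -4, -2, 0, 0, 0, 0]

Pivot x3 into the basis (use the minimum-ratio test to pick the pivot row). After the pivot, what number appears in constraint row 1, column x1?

Ratio test on column x3 — row 1: entry 0 ≤ 0; row 2: entry 0 ≤ 0; row 3: 6/4 = 3/2. Minimum is 3/2 at row 3 (s_3 leaves); pivot element 4.
Divide row 3 by 4; eliminate column x3 from the other rows.
Row 1 update in column x1: 2 − 0·0 = 2.

2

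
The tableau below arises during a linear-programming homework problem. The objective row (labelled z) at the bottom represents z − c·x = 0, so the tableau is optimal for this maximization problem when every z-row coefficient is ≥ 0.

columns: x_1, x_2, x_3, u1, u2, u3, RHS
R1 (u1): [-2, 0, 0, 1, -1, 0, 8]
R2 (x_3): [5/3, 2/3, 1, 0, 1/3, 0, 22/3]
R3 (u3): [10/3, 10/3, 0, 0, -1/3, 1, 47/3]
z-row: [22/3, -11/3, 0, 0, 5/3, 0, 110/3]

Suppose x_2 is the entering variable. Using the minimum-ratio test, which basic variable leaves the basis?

u3

Column x_2 entries and ratios — u1: 0 ≤ 0, skip; x_3: (22/3)/(2/3) = 11; u3: (47/3)/(10/3) = 47/10.
Smallest ratio is 47/10 in the row of u3, so u3 leaves.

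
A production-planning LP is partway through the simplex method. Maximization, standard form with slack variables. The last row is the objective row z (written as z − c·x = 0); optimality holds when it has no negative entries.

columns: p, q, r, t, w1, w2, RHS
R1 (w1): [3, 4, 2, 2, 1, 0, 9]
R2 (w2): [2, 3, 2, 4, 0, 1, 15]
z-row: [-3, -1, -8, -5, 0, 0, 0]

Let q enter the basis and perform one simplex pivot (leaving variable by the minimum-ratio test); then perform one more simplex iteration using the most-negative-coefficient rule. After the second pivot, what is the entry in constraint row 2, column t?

2

Ratio test on column q — row 1: 9/4 = 9/4; row 2: 15/3 = 5. Minimum is 9/4 at row 1 (w1 leaves); pivot element 4.
Divide row 1 by 4; eliminate column q from the other rows.
Second iteration: most negative z-row entry is -15/2 in column r, so r enters.
Ratio test on column r — row 1: (9/4)/(1/2) = 9/2; row 2: (33/4)/(1/2) = 33/2. Minimum is 9/2 at row 1 (q leaves); pivot element 1/2.
Divide row 1 by 1/2; eliminate column r from the other rows.
After both pivots, the entry at constraint row 2, column t is 2.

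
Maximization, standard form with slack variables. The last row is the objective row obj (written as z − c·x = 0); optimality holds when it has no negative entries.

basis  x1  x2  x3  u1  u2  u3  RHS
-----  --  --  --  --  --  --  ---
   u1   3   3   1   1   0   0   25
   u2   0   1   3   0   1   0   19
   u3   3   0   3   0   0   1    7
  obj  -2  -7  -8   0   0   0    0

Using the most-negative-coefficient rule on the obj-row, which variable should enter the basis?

x3

Negative obj-row entries: x1: -2, x2: -7, x3: -8.
The most negative is -8 in column x3, so x3 enters.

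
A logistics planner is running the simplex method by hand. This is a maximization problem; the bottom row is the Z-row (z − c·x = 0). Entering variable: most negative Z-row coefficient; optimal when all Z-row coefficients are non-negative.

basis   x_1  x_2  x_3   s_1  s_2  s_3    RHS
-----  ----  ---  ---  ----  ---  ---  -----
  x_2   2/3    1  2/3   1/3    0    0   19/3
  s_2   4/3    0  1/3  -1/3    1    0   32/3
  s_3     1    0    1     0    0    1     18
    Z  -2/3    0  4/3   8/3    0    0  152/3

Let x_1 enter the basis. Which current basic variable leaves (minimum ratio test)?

Column x_1 entries and ratios — x_2: (19/3)/(2/3) = 19/2; s_2: (32/3)/(4/3) = 8; s_3: 18/1 = 18.
Smallest ratio is 8 in the row of s_2, so s_2 leaves.

s_2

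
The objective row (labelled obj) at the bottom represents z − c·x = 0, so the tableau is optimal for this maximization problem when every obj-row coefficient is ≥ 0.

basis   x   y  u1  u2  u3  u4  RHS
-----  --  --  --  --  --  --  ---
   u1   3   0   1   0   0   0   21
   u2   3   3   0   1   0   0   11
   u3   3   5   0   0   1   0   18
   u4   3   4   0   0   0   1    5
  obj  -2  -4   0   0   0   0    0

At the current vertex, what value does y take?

y is not in the basis, so in the current basic feasible solution y = 0.

0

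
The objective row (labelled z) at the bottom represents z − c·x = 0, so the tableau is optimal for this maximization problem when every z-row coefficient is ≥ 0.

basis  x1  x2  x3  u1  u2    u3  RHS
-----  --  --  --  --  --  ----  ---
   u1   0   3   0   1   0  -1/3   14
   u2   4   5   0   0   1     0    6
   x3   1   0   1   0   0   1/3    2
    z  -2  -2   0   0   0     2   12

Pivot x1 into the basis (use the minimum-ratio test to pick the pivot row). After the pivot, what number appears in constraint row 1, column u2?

0

Ratio test on column x1 — row 1: entry 0 ≤ 0; row 2: 6/4 = 3/2; row 3: 2/1 = 2. Minimum is 3/2 at row 2 (u2 leaves); pivot element 4.
Divide row 2 by 4; eliminate column x1 from the other rows.
Row 1 update in column u2: 0 − 0·(1/4) = 0.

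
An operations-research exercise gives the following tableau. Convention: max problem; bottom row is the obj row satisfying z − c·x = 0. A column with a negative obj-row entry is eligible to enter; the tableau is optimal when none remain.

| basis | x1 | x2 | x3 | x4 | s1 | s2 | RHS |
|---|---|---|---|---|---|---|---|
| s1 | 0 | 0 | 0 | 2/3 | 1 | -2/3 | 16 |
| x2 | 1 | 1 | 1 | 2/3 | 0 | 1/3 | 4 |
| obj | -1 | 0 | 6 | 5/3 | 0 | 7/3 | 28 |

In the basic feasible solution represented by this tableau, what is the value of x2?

x2 is basic (row 2); its value is the RHS of that row, 4.

4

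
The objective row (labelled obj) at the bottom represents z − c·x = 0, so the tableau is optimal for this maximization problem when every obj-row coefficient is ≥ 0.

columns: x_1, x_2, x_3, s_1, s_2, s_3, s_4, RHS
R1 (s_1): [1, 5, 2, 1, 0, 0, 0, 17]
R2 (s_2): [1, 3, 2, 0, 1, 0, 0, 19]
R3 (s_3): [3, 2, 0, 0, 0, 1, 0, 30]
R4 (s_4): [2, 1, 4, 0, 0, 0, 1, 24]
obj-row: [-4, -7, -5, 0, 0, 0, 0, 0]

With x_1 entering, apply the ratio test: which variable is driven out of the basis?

Column x_1 entries and ratios — s_1: 17/1 = 17; s_2: 19/1 = 19; s_3: 30/3 = 10; s_4: 24/2 = 12.
Smallest ratio is 10 in the row of s_3, so s_3 leaves.

s_3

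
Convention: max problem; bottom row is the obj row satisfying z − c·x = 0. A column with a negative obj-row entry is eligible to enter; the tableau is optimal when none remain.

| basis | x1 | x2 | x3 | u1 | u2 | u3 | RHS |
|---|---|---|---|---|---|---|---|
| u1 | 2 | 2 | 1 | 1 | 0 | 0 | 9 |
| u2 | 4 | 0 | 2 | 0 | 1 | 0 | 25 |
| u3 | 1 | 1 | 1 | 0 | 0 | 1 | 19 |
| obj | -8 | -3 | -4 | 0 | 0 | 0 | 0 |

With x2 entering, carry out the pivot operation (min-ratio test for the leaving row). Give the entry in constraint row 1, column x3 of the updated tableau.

1/2

Ratio test on column x2 — row 1: 9/2 = 9/2; row 2: entry 0 ≤ 0; row 3: 19/1 = 19. Minimum is 9/2 at row 1 (u1 leaves); pivot element 2.
Divide row 1 by 2; eliminate column x2 from the other rows.
In the new row 1, the x3 entry is the old entry divided by the pivot: 1/2 = 1/2.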